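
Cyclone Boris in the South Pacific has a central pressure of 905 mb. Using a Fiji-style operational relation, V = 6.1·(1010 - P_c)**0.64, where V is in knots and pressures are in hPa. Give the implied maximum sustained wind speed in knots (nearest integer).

120 kt

ΔP = 1010 − 905 = 105 mb.
105^0.64 ≈ 19.659.
V ≈ 6.1 × 19.659 ≈ 119.9 kt.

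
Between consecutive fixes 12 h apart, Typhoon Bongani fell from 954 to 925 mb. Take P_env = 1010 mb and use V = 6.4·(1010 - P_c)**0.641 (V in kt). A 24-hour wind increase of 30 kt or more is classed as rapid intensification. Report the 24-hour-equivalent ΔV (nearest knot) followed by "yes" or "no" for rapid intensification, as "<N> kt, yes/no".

V₁: ΔP = 56, V ≈ 6.4 × 56^0.641 ≈ 84.48 kt.
V₂: ΔP = 85, V ≈ 6.4 × 85^0.641 ≈ 110.39 kt.
ΔV over 12 h = 25.91 kt → 24 h equivalent = 25.91 × 24/12 ≈ 51.82 kt.
52 kt ≥ 30 kt ⇒ rapid intensification.

52 kt, yes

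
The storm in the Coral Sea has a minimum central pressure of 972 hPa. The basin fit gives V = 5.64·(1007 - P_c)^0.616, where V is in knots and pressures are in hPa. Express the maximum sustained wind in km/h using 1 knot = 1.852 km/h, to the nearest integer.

ΔP = 1007 − 972 = 35 hPa.
V ≈ 5.64 × 35^0.616 = 5.64 × 8.936 ≈ 50.399 kt.
50.399 × 1.852 ≈ 93.34 km/h → 93 km/h.

93 km/h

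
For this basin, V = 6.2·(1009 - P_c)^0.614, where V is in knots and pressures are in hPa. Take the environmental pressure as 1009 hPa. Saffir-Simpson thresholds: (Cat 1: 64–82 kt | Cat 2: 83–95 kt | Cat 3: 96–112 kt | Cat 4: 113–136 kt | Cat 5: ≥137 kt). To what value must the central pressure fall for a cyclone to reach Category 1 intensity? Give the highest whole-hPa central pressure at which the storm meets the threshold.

964 hPa

Category 1 begins at V = 64 kt.
Required ΔP = (64/6.2)^(1/0.614) = 10.323^1.629 ≈ 44.78 hPa.
P_c ≤ 1009 − 44.78 = 964.22, so the highest integer P_c is 964 hPa.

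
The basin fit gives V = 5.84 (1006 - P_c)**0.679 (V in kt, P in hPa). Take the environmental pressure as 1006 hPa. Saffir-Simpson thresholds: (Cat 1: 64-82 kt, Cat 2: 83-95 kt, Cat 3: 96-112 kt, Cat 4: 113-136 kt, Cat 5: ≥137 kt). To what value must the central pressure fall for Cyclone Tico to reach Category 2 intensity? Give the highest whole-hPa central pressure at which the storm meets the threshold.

956 hPa

Category 2 begins at V = 83 kt.
Required ΔP = (83/5.84)^(1/0.679) = 14.212^1.473 ≈ 49.84 hPa.
P_c ≤ 1006 − 49.84 = 956.16, so the highest integer P_c is 956 hPa.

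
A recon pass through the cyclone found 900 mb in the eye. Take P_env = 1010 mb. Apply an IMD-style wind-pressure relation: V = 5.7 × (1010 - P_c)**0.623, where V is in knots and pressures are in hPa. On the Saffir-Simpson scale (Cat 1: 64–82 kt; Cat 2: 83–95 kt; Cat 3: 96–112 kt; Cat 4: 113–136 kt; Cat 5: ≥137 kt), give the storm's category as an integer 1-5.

3

ΔP = 1010 − 900 = 110 mb.
V ≈ 5.7 × 110^0.623 = 5.7 × 18.70 ≈ 107 kt.
107 kt falls in the Category 3 band.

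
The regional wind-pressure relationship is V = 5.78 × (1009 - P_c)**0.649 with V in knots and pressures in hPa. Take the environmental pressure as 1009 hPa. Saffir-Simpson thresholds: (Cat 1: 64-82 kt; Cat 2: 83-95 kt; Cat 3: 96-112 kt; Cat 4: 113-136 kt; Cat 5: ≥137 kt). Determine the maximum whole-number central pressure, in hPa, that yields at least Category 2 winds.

948 hPa

Category 2 begins at V = 83 kt.
Required ΔP = (83/5.78)^(1/0.649) = 14.360^1.541 ≈ 60.67 hPa.
P_c ≤ 1009 − 60.67 = 948.33, so the highest integer P_c is 948 hPa.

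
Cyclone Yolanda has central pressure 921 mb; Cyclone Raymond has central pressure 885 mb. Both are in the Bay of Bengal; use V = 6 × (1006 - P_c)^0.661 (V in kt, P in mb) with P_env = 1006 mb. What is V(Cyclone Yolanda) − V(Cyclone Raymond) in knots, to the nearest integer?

-30 kt

Cyclone Yolanda: ΔP = 85; V ≈ 6 × 85^0.661 ≈ 113.11 kt.
Cyclone Raymond: ΔP = 121; V ≈ 6 × 121^0.661 ≈ 142.85 kt.
Difference ≈ 113.11 − 142.85 = -29.74 → -30 kt.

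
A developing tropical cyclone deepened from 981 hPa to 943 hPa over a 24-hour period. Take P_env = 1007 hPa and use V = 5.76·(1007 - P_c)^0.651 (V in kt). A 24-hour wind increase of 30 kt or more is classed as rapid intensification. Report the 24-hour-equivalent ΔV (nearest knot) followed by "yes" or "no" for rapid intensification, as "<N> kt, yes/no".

38 kt, yes

V₁: ΔP = 26, V ≈ 5.76 × 26^0.651 ≈ 48.04 kt.
V₂: ΔP = 64, V ≈ 5.76 × 64^0.651 ≈ 86.35 kt.
ΔV over 24 h = 38.31 kt → 24 h equivalent = 38.31 × 24/24 ≈ 38.31 kt.
38 kt ≥ 30 kt ⇒ rapid intensification.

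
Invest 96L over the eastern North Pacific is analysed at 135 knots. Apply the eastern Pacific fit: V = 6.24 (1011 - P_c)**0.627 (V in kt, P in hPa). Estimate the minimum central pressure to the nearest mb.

ΔP = (V / 6.24)^(1/0.627) = (135/6.24)^1.595.
135/6.24 = 21.635; 21.635^1.595 ≈ 134.72 mb.
P_c = 1011 − 134.72 = 876.28 ≈ 876 mb.

876 mb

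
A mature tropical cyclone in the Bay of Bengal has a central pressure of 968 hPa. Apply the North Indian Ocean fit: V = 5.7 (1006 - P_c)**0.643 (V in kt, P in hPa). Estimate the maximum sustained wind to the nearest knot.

ΔP = 1006 − 968 = 38 hPa.
38^0.643 ≈ 10.371.
V ≈ 5.7 × 10.371 ≈ 59.1 kt.

59 kt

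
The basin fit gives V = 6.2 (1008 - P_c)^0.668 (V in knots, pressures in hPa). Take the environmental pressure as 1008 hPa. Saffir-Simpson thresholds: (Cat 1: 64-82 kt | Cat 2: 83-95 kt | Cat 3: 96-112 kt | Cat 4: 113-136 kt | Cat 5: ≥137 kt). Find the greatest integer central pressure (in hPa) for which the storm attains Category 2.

Category 2 begins at V = 83 kt.
Required ΔP = (83/6.2)^(1/0.668) = 13.387^1.497 ≈ 48.60 hPa.
P_c ≤ 1008 − 48.60 = 959.40, so the highest integer P_c is 959 hPa.

959 hPa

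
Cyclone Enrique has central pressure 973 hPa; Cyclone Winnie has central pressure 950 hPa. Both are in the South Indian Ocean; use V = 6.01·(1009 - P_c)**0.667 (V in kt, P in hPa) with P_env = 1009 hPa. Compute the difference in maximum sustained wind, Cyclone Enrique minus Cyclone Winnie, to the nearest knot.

Cyclone Enrique: ΔP = 36; V ≈ 6.01 × 36^0.667 ≈ 65.60 kt.
Cyclone Winnie: ΔP = 59; V ≈ 6.01 × 59^0.667 ≈ 91.21 kt.
Difference ≈ 65.60 − 91.21 = -25.61 → -26 kt.

-26 kt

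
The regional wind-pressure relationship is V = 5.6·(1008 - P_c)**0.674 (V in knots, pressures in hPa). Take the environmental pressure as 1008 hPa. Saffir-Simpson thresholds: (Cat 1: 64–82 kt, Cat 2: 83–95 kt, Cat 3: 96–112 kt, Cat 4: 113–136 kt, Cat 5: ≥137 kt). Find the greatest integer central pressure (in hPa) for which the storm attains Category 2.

953 hPa

Category 2 begins at V = 83 kt.
Required ΔP = (83/5.6)^(1/0.674) = 14.821^1.484 ≈ 54.60 hPa.
P_c ≤ 1008 − 54.60 = 953.40, so the highest integer P_c is 953 hPa.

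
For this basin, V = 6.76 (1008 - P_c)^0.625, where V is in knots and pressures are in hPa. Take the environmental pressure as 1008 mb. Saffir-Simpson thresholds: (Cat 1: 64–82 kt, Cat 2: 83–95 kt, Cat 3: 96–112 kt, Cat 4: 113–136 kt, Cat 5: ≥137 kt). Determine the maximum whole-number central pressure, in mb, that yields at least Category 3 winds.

938 mb

Category 3 begins at V = 96 kt.
Required ΔP = (96/6.76)^(1/0.625) = 14.201^1.600 ≈ 69.78 mb.
P_c ≤ 1008 − 69.78 = 938.22, so the highest integer P_c is 938 mb.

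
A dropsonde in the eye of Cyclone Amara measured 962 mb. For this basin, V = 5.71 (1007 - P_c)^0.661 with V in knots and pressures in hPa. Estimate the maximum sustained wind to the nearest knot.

71 kt

ΔP = 1007 − 962 = 45 mb.
45^0.661 ≈ 12.382.
V ≈ 5.71 × 12.382 ≈ 70.7 kt.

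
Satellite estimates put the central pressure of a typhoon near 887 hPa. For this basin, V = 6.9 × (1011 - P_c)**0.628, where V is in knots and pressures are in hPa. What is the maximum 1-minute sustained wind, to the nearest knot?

142 kt

ΔP = 1011 − 887 = 124 hPa.
124^0.628 ≈ 20.638.
V ≈ 6.9 × 20.638 ≈ 142.4 kt.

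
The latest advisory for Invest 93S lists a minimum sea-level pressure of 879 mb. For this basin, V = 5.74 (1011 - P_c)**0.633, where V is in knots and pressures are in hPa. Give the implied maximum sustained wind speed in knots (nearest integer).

126 kt

ΔP = 1011 − 879 = 132 mb.
132^0.633 ≈ 21.995.
V ≈ 5.74 × 21.995 ≈ 126.3 kt.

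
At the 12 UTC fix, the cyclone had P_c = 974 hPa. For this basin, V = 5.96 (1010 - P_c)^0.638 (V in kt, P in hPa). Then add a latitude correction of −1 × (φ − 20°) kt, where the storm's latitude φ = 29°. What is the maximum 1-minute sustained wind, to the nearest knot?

ΔP = 1010 − 974 = 36 hPa.
36^0.638 ≈ 9.838.
V ≈ 5.96 × 9.838 ≈ 58.6 kt.
Latitude correction: −1 × (29 − 20) = -9 kt.
Corrected V ≈ 49.6 kt → 50 kt.

50 kt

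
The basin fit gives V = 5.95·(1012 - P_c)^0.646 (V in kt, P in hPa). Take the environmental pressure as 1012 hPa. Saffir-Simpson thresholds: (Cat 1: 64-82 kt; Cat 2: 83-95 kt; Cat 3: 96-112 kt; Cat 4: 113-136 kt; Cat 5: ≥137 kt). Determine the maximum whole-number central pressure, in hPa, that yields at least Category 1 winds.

Category 1 begins at V = 64 kt.
Required ΔP = (64/5.95)^(1/0.646) = 10.756^1.548 ≈ 39.54 hPa.
P_c ≤ 1012 − 39.54 = 972.46, so the highest integer P_c is 972 hPa.

972 hPa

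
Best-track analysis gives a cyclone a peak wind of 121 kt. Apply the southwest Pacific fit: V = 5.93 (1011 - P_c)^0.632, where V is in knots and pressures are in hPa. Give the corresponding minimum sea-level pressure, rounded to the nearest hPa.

893 hPa

ΔP = (V / 5.93)^(1/0.632) = (121/5.93)^1.582.
121/5.93 = 20.405; 20.405^1.582 ≈ 118.13 hPa.
P_c = 1011 − 118.13 = 892.87 ≈ 893 hPa.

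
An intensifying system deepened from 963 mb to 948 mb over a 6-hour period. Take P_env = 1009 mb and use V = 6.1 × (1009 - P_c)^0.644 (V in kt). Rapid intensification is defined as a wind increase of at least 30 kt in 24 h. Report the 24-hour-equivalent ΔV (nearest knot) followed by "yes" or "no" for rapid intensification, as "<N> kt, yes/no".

V₁: ΔP = 46, V ≈ 6.1 × 46^0.644 ≈ 71.80 kt.
V₂: ΔP = 61, V ≈ 6.1 × 61^0.644 ≈ 86.12 kt.
ΔV over 6 h = 14.32 kt → 24 h equivalent = 14.32 × 24/6 ≈ 57.28 kt.
57 kt ≥ 30 kt ⇒ rapid intensification.

57 kt, yes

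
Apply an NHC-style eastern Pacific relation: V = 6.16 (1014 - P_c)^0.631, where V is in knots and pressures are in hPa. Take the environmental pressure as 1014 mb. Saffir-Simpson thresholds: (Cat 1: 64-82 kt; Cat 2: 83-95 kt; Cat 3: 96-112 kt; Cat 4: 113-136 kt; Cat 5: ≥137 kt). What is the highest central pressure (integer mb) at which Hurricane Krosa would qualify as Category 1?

Category 1 begins at V = 64 kt.
Required ΔP = (64/6.16)^(1/0.631) = 10.390^1.585 ≈ 40.84 mb.
P_c ≤ 1014 − 40.84 = 973.16, so the highest integer P_c is 973 mb.

973 mb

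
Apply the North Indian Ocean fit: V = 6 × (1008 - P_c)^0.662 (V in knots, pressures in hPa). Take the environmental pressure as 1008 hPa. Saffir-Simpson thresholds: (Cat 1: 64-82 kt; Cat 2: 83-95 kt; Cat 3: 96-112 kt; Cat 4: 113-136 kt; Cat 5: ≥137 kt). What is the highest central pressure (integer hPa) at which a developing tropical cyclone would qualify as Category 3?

Category 3 begins at V = 96 kt.
Required ΔP = (96/6)^(1/0.662) = 16.000^1.511 ≈ 65.90 hPa.
P_c ≤ 1008 − 65.90 = 942.10, so the highest integer P_c is 942 hPa.

942 hPa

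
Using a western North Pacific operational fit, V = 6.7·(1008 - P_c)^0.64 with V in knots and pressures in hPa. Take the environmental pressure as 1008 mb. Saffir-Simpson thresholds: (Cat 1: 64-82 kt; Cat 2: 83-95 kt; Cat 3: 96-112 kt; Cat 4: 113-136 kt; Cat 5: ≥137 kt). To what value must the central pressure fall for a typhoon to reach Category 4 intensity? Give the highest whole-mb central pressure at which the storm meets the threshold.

925 mb

Category 4 begins at V = 113 kt.
Required ΔP = (113/6.7)^(1/0.64) = 16.866^1.562 ≈ 82.64 mb.
P_c ≤ 1008 − 82.64 = 925.36, so the highest integer P_c is 925 mb.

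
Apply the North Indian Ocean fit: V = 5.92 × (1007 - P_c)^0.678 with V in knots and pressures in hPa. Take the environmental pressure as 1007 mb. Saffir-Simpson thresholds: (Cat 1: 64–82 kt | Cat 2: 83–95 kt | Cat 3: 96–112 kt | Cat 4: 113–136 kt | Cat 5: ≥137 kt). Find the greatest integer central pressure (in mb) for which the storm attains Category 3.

946 mb

Category 3 begins at V = 96 kt.
Required ΔP = (96/5.92)^(1/0.678) = 16.216^1.475 ≈ 60.90 mb.
P_c ≤ 1007 − 60.90 = 946.10, so the highest integer P_c is 946 mb.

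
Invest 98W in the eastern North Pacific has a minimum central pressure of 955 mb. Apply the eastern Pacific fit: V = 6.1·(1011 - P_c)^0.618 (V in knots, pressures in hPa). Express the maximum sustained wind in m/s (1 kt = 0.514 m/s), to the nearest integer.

38 m/s

ΔP = 1011 − 955 = 56 mb.
V ≈ 6.1 × 56^0.618 = 6.1 × 12.033 ≈ 73.402 kt.
73.402 × 0.514 ≈ 37.73 m/s → 38 m/s.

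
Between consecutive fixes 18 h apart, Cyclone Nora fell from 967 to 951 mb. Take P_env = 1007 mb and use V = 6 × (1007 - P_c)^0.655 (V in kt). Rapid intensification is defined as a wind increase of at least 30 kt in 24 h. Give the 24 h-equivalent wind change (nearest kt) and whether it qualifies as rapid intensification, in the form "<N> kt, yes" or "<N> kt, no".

V₁: ΔP = 40, V ≈ 6 × 40^0.655 ≈ 67.22 kt.
V₂: ΔP = 56, V ≈ 6 × 56^0.655 ≈ 83.79 kt.
ΔV over 18 h = 16.57 kt → 24 h equivalent = 16.57 × 24/18 ≈ 22.09 kt.
22 kt < 30 kt ⇒ not rapid intensification.

22 kt, no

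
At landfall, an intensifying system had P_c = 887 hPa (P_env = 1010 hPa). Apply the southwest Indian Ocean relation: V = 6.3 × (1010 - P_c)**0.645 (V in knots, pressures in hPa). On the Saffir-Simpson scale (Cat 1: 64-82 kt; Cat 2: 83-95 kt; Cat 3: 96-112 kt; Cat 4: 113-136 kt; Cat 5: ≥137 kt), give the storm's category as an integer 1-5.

ΔP = 1010 − 887 = 123 hPa.
V ≈ 6.3 × 123^0.645 = 6.3 × 22.28 ≈ 140 kt.
140 kt falls in the Category 5 band.

5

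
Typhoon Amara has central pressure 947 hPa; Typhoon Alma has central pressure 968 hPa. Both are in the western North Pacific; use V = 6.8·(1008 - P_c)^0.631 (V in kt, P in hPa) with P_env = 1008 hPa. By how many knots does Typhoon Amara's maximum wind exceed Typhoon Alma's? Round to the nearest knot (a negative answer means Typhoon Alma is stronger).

Typhoon Amara: ΔP = 61; V ≈ 6.8 × 61^0.631 ≈ 91.00 kt.
Typhoon Alma: ΔP = 40; V ≈ 6.8 × 40^0.631 ≈ 69.73 kt.
Difference ≈ 91.00 − 69.73 = 21.27 → 21 kt.

21 kt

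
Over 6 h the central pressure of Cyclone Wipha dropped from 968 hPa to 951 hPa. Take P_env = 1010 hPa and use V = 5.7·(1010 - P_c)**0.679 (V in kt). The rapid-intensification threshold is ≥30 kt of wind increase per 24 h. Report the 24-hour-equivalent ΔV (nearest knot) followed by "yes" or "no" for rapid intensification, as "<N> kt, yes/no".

75 kt, yes

V₁: ΔP = 42, V ≈ 5.7 × 42^0.679 ≈ 72.12 kt.
V₂: ΔP = 59, V ≈ 5.7 × 59^0.679 ≈ 90.84 kt.
ΔV over 6 h = 18.72 kt → 24 h equivalent = 18.72 × 24/6 ≈ 74.88 kt.
75 kt ≥ 30 kt ⇒ rapid intensification.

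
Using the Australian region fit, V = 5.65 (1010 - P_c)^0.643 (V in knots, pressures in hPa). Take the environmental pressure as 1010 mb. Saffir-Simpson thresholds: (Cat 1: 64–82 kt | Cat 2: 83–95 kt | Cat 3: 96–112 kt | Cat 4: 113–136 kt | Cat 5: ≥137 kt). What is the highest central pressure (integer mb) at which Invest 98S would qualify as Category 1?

966 mb

Category 1 begins at V = 64 kt.
Required ΔP = (64/5.65)^(1/0.643) = 11.327^1.555 ≈ 43.59 mb.
P_c ≤ 1010 − 43.59 = 966.41, so the highest integer P_c is 966 mb.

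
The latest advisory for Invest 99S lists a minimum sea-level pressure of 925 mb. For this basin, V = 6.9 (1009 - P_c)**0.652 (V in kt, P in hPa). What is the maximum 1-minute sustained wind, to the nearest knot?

ΔP = 1009 − 925 = 84 mb.
84^0.652 ≈ 17.973.
V ≈ 6.9 × 17.973 ≈ 124.0 kt.

124 kt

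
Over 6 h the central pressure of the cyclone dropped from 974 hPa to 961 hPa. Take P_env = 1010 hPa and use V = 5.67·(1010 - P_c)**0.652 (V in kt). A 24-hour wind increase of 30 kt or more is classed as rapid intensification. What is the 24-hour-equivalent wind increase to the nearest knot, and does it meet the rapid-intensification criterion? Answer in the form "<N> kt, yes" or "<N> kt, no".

52 kt, yes

V₁: ΔP = 36, V ≈ 5.67 × 36^0.652 ≈ 58.65 kt.
V₂: ΔP = 49, V ≈ 5.67 × 49^0.652 ≈ 71.71 kt.
ΔV over 6 h = 13.06 kt → 24 h equivalent = 13.06 × 24/6 ≈ 52.24 kt.
52 kt ≥ 30 kt ⇒ rapid intensification.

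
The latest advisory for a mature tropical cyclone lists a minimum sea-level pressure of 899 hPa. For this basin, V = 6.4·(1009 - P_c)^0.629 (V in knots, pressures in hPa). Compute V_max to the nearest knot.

123 kt

ΔP = 1009 − 899 = 110 hPa.
110^0.629 ≈ 19.233.
V ≈ 6.4 × 19.233 ≈ 123.1 kt.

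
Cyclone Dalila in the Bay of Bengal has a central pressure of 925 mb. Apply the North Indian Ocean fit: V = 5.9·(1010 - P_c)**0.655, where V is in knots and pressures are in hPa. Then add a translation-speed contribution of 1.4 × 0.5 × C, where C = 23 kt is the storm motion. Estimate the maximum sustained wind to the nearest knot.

ΔP = 1010 − 925 = 85 mb.
85^0.655 ≈ 18.356.
V ≈ 5.9 × 18.356 ≈ 108.3 kt.
Translation term: 1.4 × 0.5 × 23 = 16.1 kt.
Corrected V ≈ 124.4 kt → 124 kt.

124 kt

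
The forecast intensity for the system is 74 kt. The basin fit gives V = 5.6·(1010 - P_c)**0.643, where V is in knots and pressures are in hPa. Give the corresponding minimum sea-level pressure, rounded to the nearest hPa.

955 hPa

ΔP = (V / 5.6)^(1/0.643) = (74/5.6)^1.555.
74/5.6 = 13.214; 13.214^1.555 ≈ 55.39 hPa.
P_c = 1010 − 55.39 = 954.61 ≈ 955 hPa.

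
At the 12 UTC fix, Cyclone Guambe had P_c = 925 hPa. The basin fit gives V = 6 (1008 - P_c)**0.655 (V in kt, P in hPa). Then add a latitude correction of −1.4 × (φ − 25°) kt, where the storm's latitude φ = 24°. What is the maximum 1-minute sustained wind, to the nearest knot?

ΔP = 1008 − 925 = 83 hPa.
83^0.655 ≈ 18.072.
V ≈ 6 × 18.072 ≈ 108.4 kt.
Latitude correction: −1.4 × (24 − 25) = 1.4 kt.
Corrected V ≈ 109.8 kt → 110 kt.

110 kt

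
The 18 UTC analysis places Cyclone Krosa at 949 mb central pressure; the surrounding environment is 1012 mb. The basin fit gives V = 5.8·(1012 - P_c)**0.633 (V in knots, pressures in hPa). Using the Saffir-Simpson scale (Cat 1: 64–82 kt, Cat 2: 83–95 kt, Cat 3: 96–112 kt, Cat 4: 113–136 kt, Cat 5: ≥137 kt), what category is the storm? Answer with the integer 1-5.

1

ΔP = 1012 − 949 = 63 mb.
V ≈ 5.8 × 63^0.633 = 5.8 × 13.77 ≈ 80 kt.
80 kt falls in the Category 1 band.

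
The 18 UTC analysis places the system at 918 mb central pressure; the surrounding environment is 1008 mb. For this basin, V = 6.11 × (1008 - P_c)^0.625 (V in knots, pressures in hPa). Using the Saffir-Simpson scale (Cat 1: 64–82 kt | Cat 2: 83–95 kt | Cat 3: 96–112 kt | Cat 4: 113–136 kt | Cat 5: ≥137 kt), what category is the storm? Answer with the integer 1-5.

3

ΔP = 1008 − 918 = 90 mb.
V ≈ 6.11 × 90^0.625 = 6.11 × 16.65 ≈ 102 kt.
102 kt falls in the Category 3 band.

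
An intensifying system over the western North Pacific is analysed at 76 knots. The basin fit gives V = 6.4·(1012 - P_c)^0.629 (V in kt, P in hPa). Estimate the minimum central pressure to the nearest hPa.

ΔP = (V / 6.4)^(1/0.629) = (76/6.4)^1.590.
76/6.4 = 11.875; 11.875^1.590 ≈ 51.11 hPa.
P_c = 1012 − 51.11 = 960.89 ≈ 961 hPa.

961 hPa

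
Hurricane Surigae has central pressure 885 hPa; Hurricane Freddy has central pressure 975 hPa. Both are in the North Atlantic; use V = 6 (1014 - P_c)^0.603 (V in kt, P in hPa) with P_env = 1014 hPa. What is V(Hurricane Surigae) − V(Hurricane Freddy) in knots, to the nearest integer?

Hurricane Surigae: ΔP = 129; V ≈ 6 × 129^0.603 ≈ 112.42 kt.
Hurricane Freddy: ΔP = 39; V ≈ 6 × 39^0.603 ≈ 54.65 kt.
Difference ≈ 112.42 − 54.65 = 57.77 → 58 kt.

58 kt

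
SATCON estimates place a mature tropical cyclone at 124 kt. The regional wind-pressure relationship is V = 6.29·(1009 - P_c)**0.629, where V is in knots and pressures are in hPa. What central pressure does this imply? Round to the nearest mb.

895 mb

ΔP = (V / 6.29)^(1/0.629) = (124/6.29)^1.590.
124/6.29 = 19.714; 19.714^1.590 ≈ 114.41 mb.
P_c = 1009 − 114.41 = 894.59 ≈ 895 mb.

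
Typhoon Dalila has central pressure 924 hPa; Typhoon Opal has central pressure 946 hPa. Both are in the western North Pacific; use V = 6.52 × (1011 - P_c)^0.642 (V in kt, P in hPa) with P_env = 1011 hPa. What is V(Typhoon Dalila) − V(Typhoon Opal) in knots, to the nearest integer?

20 kt

Typhoon Dalila: ΔP = 87; V ≈ 6.52 × 87^0.642 ≈ 114.66 kt.
Typhoon Opal: ΔP = 65; V ≈ 6.52 × 65^0.642 ≈ 95.09 kt.
Difference ≈ 114.66 − 95.09 = 19.57 → 20 kt.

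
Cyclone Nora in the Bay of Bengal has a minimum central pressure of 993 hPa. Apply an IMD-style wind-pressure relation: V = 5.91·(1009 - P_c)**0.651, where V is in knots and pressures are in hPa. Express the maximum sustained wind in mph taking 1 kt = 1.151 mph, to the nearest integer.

ΔP = 1009 − 993 = 16 hPa.
V ≈ 5.91 × 16^0.651 = 5.91 × 6.080 ≈ 35.931 kt.
35.931 × 1.151 ≈ 41.36 mph → 41 mph.

41 mph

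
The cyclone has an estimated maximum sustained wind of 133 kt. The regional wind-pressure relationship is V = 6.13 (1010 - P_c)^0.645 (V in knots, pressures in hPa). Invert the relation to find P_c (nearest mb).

892 mb

ΔP = (V / 6.13)^(1/0.645) = (133/6.13)^1.550.
133/6.13 = 21.697; 21.697^1.550 ≈ 118.01 mb.
P_c = 1010 − 118.01 = 891.99 ≈ 892 mb.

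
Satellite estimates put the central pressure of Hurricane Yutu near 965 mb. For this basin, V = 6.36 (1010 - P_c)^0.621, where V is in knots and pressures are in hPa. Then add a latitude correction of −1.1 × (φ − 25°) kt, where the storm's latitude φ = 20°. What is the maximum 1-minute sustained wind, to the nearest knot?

73 kt

ΔP = 1010 − 965 = 45 mb.
45^0.621 ≈ 10.633.
V ≈ 6.36 × 10.633 ≈ 67.6 kt.
Latitude correction: −1.1 × (20 − 25) = 5.5 kt.
Corrected V ≈ 73.1 kt → 73 kt.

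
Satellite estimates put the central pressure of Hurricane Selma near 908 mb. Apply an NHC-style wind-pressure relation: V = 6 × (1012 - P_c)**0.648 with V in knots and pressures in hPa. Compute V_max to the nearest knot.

ΔP = 1012 − 908 = 104 mb.
104^0.648 ≈ 20.279.
V ≈ 6 × 20.279 ≈ 121.7 kt.

122 kt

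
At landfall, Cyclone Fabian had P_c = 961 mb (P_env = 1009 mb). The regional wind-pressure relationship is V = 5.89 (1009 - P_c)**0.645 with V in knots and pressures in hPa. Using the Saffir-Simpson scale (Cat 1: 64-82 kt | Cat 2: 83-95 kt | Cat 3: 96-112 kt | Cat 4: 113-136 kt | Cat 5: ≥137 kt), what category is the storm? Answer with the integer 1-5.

ΔP = 1009 − 961 = 48 mb.
V ≈ 5.89 × 48^0.645 = 5.89 × 12.15 ≈ 72 kt.
72 kt falls in the Category 1 band.

1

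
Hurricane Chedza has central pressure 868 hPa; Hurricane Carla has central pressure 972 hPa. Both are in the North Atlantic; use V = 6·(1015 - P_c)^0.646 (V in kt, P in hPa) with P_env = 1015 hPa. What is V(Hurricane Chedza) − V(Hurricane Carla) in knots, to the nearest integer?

83 kt

Hurricane Chedza: ΔP = 147; V ≈ 6 × 147^0.646 ≈ 150.74 kt.
Hurricane Carla: ΔP = 43; V ≈ 6 × 43^0.646 ≈ 68.14 kt.
Difference ≈ 150.74 − 68.14 = 82.60 → 83 kt.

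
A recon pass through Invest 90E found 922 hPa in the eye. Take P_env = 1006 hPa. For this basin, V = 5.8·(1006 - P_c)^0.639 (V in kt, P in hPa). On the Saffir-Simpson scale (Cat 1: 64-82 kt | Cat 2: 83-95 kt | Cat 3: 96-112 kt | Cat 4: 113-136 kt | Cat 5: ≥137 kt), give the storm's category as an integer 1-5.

ΔP = 1006 − 922 = 84 hPa.
V ≈ 5.8 × 84^0.639 = 5.8 × 16.97 ≈ 98 kt.
98 kt falls in the Category 3 band.

3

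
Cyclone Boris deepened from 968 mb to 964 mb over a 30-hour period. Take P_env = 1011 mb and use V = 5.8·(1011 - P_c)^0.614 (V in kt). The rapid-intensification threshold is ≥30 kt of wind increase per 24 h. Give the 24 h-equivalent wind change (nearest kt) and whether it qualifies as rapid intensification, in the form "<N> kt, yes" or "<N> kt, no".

V₁: ΔP = 43, V ≈ 5.8 × 43^0.614 ≈ 58.40 kt.
V₂: ΔP = 47, V ≈ 5.8 × 47^0.614 ≈ 61.67 kt.
ΔV over 30 h = 3.27 kt → 24 h equivalent = 3.27 × 24/30 ≈ 2.62 kt.
3 kt < 30 kt ⇒ not rapid intensification.

3 kt, no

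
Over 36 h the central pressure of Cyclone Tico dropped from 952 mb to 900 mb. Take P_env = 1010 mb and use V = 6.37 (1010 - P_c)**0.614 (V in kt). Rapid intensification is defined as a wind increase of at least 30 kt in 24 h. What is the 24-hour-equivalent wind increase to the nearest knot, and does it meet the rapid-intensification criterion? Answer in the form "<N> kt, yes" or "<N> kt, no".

25 kt, no

V₁: ΔP = 58, V ≈ 6.37 × 58^0.614 ≈ 77.07 kt.
V₂: ΔP = 110, V ≈ 6.37 × 110^0.614 ≈ 114.17 kt.
ΔV over 36 h = 37.10 kt → 24 h equivalent = 37.10 × 24/36 ≈ 24.73 kt.
25 kt < 30 kt ⇒ not rapid intensification.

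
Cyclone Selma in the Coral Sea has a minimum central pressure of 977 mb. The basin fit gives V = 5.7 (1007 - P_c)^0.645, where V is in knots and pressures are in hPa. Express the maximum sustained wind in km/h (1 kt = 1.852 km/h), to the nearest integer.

95 km/h

ΔP = 1007 − 977 = 30 mb.
V ≈ 5.7 × 30^0.645 = 5.7 × 8.969 ≈ 51.123 kt.
51.123 × 1.852 ≈ 94.68 km/h → 95 km/h.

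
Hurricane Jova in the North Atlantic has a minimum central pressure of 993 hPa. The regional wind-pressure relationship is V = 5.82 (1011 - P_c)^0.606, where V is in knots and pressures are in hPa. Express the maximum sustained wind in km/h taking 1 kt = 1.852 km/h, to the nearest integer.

62 km/h

ΔP = 1011 − 993 = 18 hPa.
V ≈ 5.82 × 18^0.606 = 5.82 × 5.764 ≈ 33.544 kt.
33.544 × 1.852 ≈ 62.12 km/h → 62 km/h.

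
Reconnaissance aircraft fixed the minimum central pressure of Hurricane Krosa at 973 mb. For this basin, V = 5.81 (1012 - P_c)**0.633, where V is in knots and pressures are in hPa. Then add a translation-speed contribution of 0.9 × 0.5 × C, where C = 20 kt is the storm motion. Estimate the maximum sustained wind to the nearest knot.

68 kt

ΔP = 1012 − 973 = 39 mb.
39^0.633 ≈ 10.166.
V ≈ 5.81 × 10.166 ≈ 59.1 kt.
Translation term: 0.9 × 0.5 × 20 = 9 kt.
Corrected V ≈ 68.1 kt → 68 kt.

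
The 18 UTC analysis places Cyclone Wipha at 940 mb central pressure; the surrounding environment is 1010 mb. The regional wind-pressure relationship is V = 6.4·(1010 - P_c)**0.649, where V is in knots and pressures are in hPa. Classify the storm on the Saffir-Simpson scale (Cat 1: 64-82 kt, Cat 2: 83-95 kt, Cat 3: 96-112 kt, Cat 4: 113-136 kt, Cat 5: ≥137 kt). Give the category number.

3

ΔP = 1010 − 940 = 70 mb.
V ≈ 6.4 × 70^0.649 = 6.4 × 15.76 ≈ 101 kt.
101 kt falls in the Category 3 band.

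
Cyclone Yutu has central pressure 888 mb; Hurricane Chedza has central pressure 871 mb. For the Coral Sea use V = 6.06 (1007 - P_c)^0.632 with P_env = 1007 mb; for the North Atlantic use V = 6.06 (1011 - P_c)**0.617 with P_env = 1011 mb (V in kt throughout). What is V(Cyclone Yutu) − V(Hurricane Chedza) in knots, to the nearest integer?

Cyclone Yutu: ΔP = 119; V ≈ 6.06 × 119^0.632 ≈ 124.23 kt.
Hurricane Chedza: ΔP = 140; V ≈ 6.06 × 140^0.617 ≈ 127.83 kt.
Difference ≈ 124.23 − 127.83 = -3.60 → -4 kt.

-4 kt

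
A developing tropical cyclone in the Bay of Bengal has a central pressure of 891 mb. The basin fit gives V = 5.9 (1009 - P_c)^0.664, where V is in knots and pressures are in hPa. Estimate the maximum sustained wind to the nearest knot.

ΔP = 1009 − 891 = 118 mb.
118^0.664 ≈ 23.754.
V ≈ 5.9 × 23.754 ≈ 140.1 kt.

140 kt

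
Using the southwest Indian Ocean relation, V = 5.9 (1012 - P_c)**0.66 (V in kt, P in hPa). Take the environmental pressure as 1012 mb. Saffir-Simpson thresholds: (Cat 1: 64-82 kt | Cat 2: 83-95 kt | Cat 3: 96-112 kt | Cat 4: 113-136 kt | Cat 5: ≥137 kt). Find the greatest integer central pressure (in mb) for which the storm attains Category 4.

Category 4 begins at V = 113 kt.
Required ΔP = (113/5.9)^(1/0.66) = 19.153^1.515 ≈ 87.65 mb.
P_c ≤ 1012 − 87.65 = 924.35, so the highest integer P_c is 924 mb.

924 mb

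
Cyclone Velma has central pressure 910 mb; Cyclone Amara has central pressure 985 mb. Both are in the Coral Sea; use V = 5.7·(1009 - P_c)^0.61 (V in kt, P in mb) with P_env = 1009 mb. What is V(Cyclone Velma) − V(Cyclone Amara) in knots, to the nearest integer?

Cyclone Velma: ΔP = 99; V ≈ 5.7 × 99^0.61 ≈ 94.02 kt.
Cyclone Amara: ΔP = 24; V ≈ 5.7 × 24^0.61 ≈ 39.61 kt.
Difference ≈ 94.02 − 39.61 = 54.41 → 54 kt.

54 kt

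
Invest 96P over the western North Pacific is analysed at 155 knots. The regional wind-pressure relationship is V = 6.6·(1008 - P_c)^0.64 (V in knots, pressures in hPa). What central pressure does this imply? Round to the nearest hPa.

ΔP = (V / 6.6)^(1/0.64) = (155/6.6)^1.562.
155/6.6 = 23.485; 23.485^1.562 ≈ 138.63 hPa.
P_c = 1008 − 138.63 = 869.37 ≈ 869 hPa.

869 hPa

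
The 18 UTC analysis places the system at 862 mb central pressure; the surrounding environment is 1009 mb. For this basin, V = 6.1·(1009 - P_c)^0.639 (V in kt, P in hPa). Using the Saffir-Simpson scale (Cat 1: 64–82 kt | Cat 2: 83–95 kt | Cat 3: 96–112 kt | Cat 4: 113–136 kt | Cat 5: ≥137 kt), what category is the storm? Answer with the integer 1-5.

5

ΔP = 1009 − 862 = 147 mb.
V ≈ 6.1 × 147^0.639 = 6.1 × 24.26 ≈ 148 kt.
148 kt falls in the Category 5 band.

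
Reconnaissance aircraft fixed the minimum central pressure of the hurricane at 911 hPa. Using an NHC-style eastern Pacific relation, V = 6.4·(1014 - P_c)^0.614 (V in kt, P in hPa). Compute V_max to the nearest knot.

110 kt

ΔP = 1014 − 911 = 103 hPa.
103^0.614 ≈ 17.214.
V ≈ 6.4 × 17.214 ≈ 110.2 kt.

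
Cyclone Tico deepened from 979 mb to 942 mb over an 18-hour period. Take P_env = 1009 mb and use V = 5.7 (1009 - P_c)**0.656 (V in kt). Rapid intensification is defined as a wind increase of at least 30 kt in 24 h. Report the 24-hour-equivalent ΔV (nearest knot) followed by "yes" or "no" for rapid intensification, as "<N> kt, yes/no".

49 kt, yes

V₁: ΔP = 30, V ≈ 5.7 × 30^0.656 ≈ 53.07 kt.
V₂: ΔP = 67, V ≈ 5.7 × 67^0.656 ≈ 89.90 kt.
ΔV over 18 h = 36.83 kt → 24 h equivalent = 36.83 × 24/18 ≈ 49.11 kt.
49 kt ≥ 30 kt ⇒ rapid intensification.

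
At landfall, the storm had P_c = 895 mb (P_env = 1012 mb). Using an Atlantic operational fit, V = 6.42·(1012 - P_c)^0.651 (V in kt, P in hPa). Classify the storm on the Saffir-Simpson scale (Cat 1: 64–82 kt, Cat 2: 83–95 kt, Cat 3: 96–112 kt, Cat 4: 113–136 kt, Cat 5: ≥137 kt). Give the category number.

ΔP = 1012 − 895 = 117 mb.
V ≈ 6.42 × 117^0.651 = 6.42 × 22.20 ≈ 143 kt.
143 kt falls in the Category 5 band.

5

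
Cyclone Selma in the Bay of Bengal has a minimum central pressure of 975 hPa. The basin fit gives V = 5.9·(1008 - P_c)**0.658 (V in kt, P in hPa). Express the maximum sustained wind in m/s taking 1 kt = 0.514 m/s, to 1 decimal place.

30.3 m/s

ΔP = 1008 − 975 = 33 hPa.
V ≈ 5.9 × 33^0.658 = 5.9 × 9.981 ≈ 58.889 kt.
58.889 × 0.514 ≈ 30.27 m/s → 30.3 m/s.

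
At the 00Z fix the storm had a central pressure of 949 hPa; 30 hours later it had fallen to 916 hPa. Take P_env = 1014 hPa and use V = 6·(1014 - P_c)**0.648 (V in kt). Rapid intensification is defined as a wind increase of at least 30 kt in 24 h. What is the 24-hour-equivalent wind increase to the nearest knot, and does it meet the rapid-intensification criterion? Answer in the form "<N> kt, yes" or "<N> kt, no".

V₁: ΔP = 65, V ≈ 6 × 65^0.648 ≈ 89.73 kt.
V₂: ΔP = 98, V ≈ 6 × 98^0.648 ≈ 117.08 kt.
ΔV over 30 h = 27.35 kt → 24 h equivalent = 27.35 × 24/30 ≈ 21.88 kt.
22 kt < 30 kt ⇒ not rapid intensification.

22 kt, no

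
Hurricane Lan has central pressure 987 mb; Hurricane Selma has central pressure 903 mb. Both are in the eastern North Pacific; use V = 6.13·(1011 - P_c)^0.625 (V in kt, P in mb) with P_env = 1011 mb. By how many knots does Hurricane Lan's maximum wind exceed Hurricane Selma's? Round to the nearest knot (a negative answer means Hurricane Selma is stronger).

-70 kt

Hurricane Lan: ΔP = 24; V ≈ 6.13 × 24^0.625 ≈ 44.68 kt.
Hurricane Selma: ΔP = 108; V ≈ 6.13 × 108^0.625 ≈ 114.38 kt.
Difference ≈ 44.68 − 114.38 = -69.70 → -70 kt.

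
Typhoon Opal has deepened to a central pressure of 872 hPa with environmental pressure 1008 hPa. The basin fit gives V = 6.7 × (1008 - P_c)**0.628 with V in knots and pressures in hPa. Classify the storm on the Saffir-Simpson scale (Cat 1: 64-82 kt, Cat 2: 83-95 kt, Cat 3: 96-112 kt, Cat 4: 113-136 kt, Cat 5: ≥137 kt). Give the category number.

5

ΔP = 1008 − 872 = 136 hPa.
V ≈ 6.7 × 136^0.628 = 6.7 × 21.87 ≈ 147 kt.
147 kt falls in the Category 5 band.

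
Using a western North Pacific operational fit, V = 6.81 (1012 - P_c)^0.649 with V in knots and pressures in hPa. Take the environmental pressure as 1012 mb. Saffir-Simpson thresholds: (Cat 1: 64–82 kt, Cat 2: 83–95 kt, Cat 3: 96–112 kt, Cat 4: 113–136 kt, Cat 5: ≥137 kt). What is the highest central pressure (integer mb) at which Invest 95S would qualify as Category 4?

936 mb

Category 4 begins at V = 113 kt.
Required ΔP = (113/6.81)^(1/0.649) = 16.593^1.541 ≈ 75.81 mb.
P_c ≤ 1012 − 75.81 = 936.19, so the highest integer P_c is 936 mb.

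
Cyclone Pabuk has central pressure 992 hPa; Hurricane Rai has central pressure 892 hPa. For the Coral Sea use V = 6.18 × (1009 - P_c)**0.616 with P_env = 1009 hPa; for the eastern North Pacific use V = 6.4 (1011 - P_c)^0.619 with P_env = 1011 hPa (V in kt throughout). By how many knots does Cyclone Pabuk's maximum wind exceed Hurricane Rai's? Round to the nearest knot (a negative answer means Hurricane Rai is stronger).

-88 kt

Cyclone Pabuk: ΔP = 17; V ≈ 6.18 × 17^0.616 ≈ 35.40 kt.
Hurricane Rai: ΔP = 119; V ≈ 6.4 × 119^0.619 ≈ 123.29 kt.
Difference ≈ 35.40 − 123.29 = -87.89 → -88 kt.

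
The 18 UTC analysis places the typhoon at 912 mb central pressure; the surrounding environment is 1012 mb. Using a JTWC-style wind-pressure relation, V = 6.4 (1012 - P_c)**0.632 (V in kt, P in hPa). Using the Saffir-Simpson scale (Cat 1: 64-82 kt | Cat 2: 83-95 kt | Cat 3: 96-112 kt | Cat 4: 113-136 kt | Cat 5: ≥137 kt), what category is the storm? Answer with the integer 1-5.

4

ΔP = 1012 − 912 = 100 mb.
V ≈ 6.4 × 100^0.632 = 6.4 × 18.37 ≈ 118 kt.
118 kt falls in the Category 4 band.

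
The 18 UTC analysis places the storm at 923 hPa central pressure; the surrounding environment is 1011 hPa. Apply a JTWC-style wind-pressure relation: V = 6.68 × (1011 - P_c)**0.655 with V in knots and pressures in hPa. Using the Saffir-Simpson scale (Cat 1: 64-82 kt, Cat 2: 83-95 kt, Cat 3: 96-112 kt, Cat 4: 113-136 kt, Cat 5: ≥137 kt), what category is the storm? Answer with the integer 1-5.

ΔP = 1011 − 923 = 88 hPa.
V ≈ 6.68 × 88^0.655 = 6.68 × 18.78 ≈ 125 kt.
125 kt falls in the Category 4 band.

4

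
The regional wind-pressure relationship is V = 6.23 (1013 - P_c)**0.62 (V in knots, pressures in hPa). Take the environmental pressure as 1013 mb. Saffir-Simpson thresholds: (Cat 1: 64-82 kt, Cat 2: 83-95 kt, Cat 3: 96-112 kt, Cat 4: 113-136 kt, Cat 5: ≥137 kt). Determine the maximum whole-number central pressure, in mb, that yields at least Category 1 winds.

970 mb

Category 1 begins at V = 64 kt.
Required ΔP = (64/6.23)^(1/0.62) = 10.273^1.613 ≈ 42.83 mb.
P_c ≤ 1013 − 42.83 = 970.17, so the highest integer P_c is 970 mb.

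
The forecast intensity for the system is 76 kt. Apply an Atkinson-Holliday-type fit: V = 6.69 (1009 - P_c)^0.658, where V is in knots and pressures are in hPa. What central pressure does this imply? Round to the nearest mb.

969 mb

ΔP = (V / 6.69)^(1/0.658) = (76/6.69)^1.520.
76/6.69 = 11.360; 11.360^1.520 ≈ 40.17 mb.
P_c = 1009 − 40.17 = 968.83 ≈ 969 mb.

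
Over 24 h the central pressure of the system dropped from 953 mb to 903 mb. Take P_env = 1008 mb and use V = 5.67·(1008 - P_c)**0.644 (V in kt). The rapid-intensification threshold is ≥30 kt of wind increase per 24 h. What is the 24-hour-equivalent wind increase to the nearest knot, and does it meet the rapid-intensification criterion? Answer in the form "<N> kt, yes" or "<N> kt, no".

39 kt, yes

V₁: ΔP = 55, V ≈ 5.67 × 55^0.644 ≈ 74.88 kt.
V₂: ΔP = 105, V ≈ 5.67 × 105^0.644 ≈ 113.56 kt.
ΔV over 24 h = 38.68 kt → 24 h equivalent = 38.68 × 24/24 ≈ 38.68 kt.
39 kt ≥ 30 kt ⇒ rapid intensification.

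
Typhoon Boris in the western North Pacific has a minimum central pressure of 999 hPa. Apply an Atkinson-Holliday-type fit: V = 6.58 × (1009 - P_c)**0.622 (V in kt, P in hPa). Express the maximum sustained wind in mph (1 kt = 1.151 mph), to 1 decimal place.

ΔP = 1009 − 999 = 10 hPa.
V ≈ 6.58 × 10^0.622 = 6.58 × 4.188 ≈ 27.557 kt.
27.557 × 1.151 ≈ 31.72 mph → 31.7 mph.

31.7 mph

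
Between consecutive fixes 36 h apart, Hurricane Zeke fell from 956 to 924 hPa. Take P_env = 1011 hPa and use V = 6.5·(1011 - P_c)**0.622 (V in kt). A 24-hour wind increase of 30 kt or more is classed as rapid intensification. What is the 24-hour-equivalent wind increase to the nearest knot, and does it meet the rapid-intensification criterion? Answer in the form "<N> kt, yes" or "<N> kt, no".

V₁: ΔP = 55, V ≈ 6.5 × 55^0.622 ≈ 78.60 kt.
V₂: ΔP = 87, V ≈ 6.5 × 87^0.622 ≈ 104.54 kt.
ΔV over 36 h = 25.94 kt → 24 h equivalent = 25.94 × 24/36 ≈ 17.29 kt.
17 kt < 30 kt ⇒ not rapid intensification.

17 kt, no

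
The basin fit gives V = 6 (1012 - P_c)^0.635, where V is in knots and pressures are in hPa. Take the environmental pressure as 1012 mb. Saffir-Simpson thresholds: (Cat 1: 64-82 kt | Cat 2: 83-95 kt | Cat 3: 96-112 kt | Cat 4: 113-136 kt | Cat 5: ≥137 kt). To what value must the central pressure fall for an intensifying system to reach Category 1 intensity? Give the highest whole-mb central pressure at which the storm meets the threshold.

970 mb

Category 1 begins at V = 64 kt.
Required ΔP = (64/6)^(1/0.635) = 10.667^1.575 ≈ 41.59 mb.
P_c ≤ 1012 − 41.59 = 970.41, so the highest integer P_c is 970 mb.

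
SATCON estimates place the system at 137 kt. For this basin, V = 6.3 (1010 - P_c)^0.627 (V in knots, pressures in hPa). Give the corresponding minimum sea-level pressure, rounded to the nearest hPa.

ΔP = (V / 6.3)^(1/0.627) = (137/6.3)^1.595.
137/6.3 = 21.746; 21.746^1.595 ≈ 135.83 hPa.
P_c = 1010 − 135.83 = 874.17 ≈ 874 hPa.

874 hPa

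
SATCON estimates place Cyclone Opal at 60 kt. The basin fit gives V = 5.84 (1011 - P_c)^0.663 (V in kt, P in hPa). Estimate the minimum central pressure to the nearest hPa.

ΔP = (V / 5.84)^(1/0.663) = (60/5.84)^1.508.
60/5.84 = 10.274; 10.274^1.508 ≈ 33.57 hPa.
P_c = 1011 − 33.57 = 977.43 ≈ 977 hPa.

977 hPa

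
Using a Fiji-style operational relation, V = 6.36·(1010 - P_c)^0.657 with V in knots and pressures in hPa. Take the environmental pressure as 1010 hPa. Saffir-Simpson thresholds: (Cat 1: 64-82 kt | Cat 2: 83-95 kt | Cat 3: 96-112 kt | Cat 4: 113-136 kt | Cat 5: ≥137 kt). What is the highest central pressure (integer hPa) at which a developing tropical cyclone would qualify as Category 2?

960 hPa

Category 2 begins at V = 83 kt.
Required ΔP = (83/6.36)^(1/0.657) = 13.050^1.522 ≈ 49.89 hPa.
P_c ≤ 1010 − 49.89 = 960.11, so the highest integer P_c is 960 hPa.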